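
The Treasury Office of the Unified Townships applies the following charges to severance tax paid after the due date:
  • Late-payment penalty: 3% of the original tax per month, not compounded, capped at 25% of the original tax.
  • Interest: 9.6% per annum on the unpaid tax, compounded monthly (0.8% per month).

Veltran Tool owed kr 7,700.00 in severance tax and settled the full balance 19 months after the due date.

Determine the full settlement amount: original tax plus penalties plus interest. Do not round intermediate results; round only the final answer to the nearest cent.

kr 10,883.61

Penalty (uncapped): 19 × 3% × kr 7,700.00 = kr 4,389.00; cap = 25% × kr 7,700.00 = kr 1,925.00 → penalty = kr 1,925.00
Interest: kr 7,700.00 × ((1 + 0.008)^19 − 1) = kr 7,700.00 × 0.1634564… = kr 1,258.6142…
Total = kr 7,700.00 + kr 1,925.0000 + kr 1,258.6142… = kr 10,883.61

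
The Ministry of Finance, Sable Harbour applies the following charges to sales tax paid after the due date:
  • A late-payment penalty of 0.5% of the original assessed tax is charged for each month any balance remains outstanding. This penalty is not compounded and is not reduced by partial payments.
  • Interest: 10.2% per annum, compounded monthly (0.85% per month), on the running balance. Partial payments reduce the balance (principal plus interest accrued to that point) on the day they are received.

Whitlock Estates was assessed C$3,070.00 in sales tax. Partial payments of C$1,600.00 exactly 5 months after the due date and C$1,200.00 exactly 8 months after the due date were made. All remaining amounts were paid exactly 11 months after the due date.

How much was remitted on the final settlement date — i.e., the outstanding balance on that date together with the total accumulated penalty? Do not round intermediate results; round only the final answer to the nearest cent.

Balance at month 5: C$3,070.0000 × (1 + 0.0085)^5 = C$3,202.7120…
After C$1,600.00 payment: C$3,202.7120… − C$1,600.00 = C$1,602.7120…
Balance at month 8: C$1,602.7120… × (1 + 0.0085)^3 = C$1,643.9295…
After C$1,200.00 payment: C$1,643.9295… − C$1,200.00 = C$443.9295…
Balance at month 11: C$443.9295… × (1 + 0.0085)^3 = C$455.3462…
Penalty: 11 × 0.5% × C$3,070.00 = C$168.85
Final settlement = outstanding balance + penalty = C$455.3462… + C$168.85 = C$624.20

C$624.20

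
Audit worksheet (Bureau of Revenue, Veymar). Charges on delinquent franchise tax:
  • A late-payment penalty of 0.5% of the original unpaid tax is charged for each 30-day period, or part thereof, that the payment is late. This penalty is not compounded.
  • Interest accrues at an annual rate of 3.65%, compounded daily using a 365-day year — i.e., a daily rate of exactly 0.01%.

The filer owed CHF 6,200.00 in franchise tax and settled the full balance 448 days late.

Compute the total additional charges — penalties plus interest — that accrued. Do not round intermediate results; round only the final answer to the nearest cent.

Penalty periods: ⌈448/30⌉ = 15; penalty = 15 × 0.5% × CHF 6,200.00 = CHF 465.00
Interest: CHF 6,200.00 × ((1 + 0.0001)^448 − 1) = CHF 6,200.00 × 0.04581633… = CHF 284.0613…
Penalties + interest = CHF 465.0000 + CHF 284.0613… = CHF 749.06

CHF 749.06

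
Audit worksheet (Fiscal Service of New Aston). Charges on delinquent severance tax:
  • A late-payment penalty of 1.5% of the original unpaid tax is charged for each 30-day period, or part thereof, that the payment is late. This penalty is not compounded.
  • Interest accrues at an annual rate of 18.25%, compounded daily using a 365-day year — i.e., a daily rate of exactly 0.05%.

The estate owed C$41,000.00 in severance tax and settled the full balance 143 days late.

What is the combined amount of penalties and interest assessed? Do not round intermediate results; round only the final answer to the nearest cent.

C$6,113.06

Penalty periods: ⌈143/30⌉ = 5; penalty = 5 × 1.5% × C$41,000.00 = C$3,075.00
Interest: C$41,000.00 × ((1 + 0.0005)^143 − 1) = C$41,000.00 × 0.07409896… = C$3,038.0573…
Penalties + interest = C$3,075.0000 + C$3,038.0573… = C$6,113.06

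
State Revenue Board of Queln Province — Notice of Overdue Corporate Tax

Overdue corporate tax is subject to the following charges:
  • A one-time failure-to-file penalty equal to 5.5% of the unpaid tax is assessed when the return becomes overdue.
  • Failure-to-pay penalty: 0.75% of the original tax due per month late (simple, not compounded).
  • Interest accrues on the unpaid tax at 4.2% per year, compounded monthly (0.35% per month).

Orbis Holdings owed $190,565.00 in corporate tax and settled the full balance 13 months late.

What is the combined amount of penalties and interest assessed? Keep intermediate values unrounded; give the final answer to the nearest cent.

Failure-to-file penalty: 5.5% × $190,565.00 = $10,481.08…
Failure-to-pay penalty: 13 × 0.75% × $190,565.00 = $18,580.09…
Interest: $190,565.00 × ((1 + 0.0035)^13 − 1) = $190,565.00 × 0.0464679… = $8,855.1497…
Penalties + interest = $29,061.1625 + $8,855.1497… = $37,916.31

$37,916.31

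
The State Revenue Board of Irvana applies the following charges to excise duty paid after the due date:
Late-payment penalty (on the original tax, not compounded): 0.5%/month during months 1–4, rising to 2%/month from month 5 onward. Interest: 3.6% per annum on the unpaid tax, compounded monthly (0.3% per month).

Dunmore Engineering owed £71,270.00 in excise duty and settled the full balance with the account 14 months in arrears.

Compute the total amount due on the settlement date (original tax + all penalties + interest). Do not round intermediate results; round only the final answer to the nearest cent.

Penalty, months 1–4: 4 × 0.5% × £71,270.00 = £1,425.40
Penalty, months 5–14: 10 × 2% × £71,270.00 = £14,254.00
Interest: £71,270.00 × ((1 + 0.003)^14 − 1) = £71,270.00 × 0.0428289… = £3,052.4164…
Total = £71,270.00 + £15,679.4000 + £3,052.4164… = £90,001.82

£90,001.82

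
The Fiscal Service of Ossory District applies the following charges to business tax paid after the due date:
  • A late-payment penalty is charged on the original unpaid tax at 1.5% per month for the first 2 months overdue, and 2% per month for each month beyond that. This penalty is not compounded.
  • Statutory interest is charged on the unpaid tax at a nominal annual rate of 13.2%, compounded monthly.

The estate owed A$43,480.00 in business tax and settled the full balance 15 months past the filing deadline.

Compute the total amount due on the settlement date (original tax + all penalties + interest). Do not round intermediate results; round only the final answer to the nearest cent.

Penalty, months 1–2: 2 × 1.5% × A$43,480.00 = A$1,304.40
Penalty, months 3–15: 13 × 2% × A$43,480.00 = A$11,304.80
Interest (13.2%/yr ÷ 12 = 1.1%/month): A$43,480.00 × ((1 + 0.011)^15 − 1) = A$7,753.8355…
Total = A$43,480.00 + A$12,609.2000 + A$7,753.8355… = A$63,843.04

A$63,843.04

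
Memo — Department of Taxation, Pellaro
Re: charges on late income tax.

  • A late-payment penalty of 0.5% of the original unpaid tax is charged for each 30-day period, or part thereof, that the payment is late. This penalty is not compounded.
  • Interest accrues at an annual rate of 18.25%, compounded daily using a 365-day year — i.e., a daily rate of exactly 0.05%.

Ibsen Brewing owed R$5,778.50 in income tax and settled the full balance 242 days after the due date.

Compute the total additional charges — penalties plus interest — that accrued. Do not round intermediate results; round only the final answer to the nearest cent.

Penalty periods: ⌈242/30⌉ = 9; penalty = 9 × 0.5% × R$5,778.50 = R$260.03…
Interest: R$5,778.50 × ((1 + 0.0005)^242 − 1) = R$5,778.50 × 0.12859078… = R$743.0618…
Penalties + interest = R$260.0325 + R$743.0618… = R$1,003.09

R$1,003.09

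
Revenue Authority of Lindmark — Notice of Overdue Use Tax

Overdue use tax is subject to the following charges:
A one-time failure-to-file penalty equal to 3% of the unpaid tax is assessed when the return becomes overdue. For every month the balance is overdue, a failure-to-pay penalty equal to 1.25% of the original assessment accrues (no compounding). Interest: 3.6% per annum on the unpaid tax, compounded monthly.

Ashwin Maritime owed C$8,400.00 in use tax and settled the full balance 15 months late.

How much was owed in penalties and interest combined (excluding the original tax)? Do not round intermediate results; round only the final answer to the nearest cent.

C$2,213.04

Failure-to-file penalty: 3% × C$8,400.00 = C$252.00
Failure-to-pay penalty: 15 × 1.25% × C$8,400.00 = C$1,575.00
Interest (3.6%/yr ÷ 12 = 0.3%/month): C$8,400.00 × ((1 + 0.003)^15 − 1) = C$386.0421…
Penalties + interest = C$1,827.0000 + C$386.0421… = C$2,213.04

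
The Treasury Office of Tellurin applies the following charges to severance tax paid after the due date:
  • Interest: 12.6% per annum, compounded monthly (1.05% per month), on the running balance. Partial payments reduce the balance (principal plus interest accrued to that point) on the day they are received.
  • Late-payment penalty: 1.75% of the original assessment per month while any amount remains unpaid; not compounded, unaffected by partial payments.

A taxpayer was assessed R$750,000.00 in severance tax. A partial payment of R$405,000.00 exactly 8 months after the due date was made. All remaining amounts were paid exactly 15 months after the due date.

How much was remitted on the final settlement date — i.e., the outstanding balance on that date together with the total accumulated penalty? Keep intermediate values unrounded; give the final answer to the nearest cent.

Balance at month 8: R$750,000.0000 × (1 + 0.0105)^8 = R$815,364.5138…
After R$405,000.00 payment: R$815,364.5138… − R$405,000.00 = R$410,364.5138…
Balance at month 15: R$410,364.5138… × (1 + 0.0105)^7 = R$441,493.2044…
Penalty: 15 × 1.75% × R$750,000.00 = R$196,875.00
Final settlement = outstanding balance + penalty = R$441,493.2044… + R$196,875.00 = R$638,368.20

R$638,368.20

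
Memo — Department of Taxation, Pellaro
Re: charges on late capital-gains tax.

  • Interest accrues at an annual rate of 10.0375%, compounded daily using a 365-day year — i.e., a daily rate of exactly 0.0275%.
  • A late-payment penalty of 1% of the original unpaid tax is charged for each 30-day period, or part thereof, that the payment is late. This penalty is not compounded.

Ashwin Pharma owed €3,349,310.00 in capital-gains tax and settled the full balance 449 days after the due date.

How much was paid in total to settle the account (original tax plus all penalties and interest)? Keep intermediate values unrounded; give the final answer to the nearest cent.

Penalty periods: ⌈449/30⌉ = 15; penalty = 15 × 1% × €3,349,310.00 = €502,396.50
Interest: €3,349,310.00 × ((1 + 0.000275)^449 − 1) = €3,349,310.00 × 0.13140251… = €440,107.7517…
Total = €3,349,310.00 + €502,396.5000 + €440,107.7517… = €4,291,814.25

€4,291,814.25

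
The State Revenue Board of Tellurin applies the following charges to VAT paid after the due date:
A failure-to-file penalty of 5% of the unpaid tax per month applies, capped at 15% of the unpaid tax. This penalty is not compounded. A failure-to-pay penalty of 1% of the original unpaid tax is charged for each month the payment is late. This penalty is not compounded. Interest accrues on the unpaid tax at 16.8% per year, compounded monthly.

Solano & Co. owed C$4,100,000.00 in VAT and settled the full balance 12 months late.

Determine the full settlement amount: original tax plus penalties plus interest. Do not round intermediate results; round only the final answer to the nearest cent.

C$5,951,392.43

Failure-to-file: 12 × 5% × C$4,100,000.00 = C$2,460,000.00, capped at 15% × C$4,100,000.00 = C$615,000.00
Failure-to-pay penalty = 1% × C$4,100,000.00 × 12 mo = C$492,000.00
Interest (16.8%/yr ÷ 12 = 1.4%/month): C$4,100,000.00 × ((1 + 0.014)^12 − 1) = C$744,392.4286…
Total = C$4,100,000.00 + C$1,107,000.0000 + C$744,392.4286… = C$5,951,392.43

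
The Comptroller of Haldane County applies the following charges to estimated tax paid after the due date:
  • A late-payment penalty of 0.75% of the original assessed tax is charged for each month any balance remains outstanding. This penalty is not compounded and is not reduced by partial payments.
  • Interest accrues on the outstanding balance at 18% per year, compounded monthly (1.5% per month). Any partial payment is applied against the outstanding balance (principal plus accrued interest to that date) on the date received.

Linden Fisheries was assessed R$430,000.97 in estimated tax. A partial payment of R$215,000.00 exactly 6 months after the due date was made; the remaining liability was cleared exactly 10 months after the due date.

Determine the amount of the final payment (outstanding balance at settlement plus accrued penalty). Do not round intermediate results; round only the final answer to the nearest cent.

R$303,090.59

Balance at month 6: R$430,000.9700 × (1 + 0.015)^6 = R$470,181.6641…
After R$215,000.00 payment: R$470,181.6641… − R$215,000.00 = R$255,181.6641…
Balance at month 10: R$255,181.6641… × (1 + 0.015)^4 = R$270,840.5171…
Penalty: 10 × 0.75% × R$430,000.97 = R$32,250.07…
Final settlement = outstanding balance + penalty = R$270,840.5171… + R$32,250.07… = R$303,090.59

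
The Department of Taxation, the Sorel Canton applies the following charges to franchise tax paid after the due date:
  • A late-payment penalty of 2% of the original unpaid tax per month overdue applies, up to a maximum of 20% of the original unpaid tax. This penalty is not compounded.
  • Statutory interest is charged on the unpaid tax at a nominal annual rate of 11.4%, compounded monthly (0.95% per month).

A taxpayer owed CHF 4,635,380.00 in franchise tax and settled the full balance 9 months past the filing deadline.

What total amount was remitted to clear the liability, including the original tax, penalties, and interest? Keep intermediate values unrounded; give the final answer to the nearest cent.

Penalty: 9 × 2% × CHF 4,635,380.00 = CHF 834,368.40 (below the 20% cap of CHF 927,076.00)
Interest: CHF 4,635,380.00 × ((1 + 0.0095)^9 − 1) = CHF 4,635,380.00 × 0.0888221… = CHF 411,723.9800…
Total = CHF 4,635,380.00 + CHF 834,368.4000 + CHF 411,723.9800… = CHF 5,881,472.38

CHF 5,881,472.38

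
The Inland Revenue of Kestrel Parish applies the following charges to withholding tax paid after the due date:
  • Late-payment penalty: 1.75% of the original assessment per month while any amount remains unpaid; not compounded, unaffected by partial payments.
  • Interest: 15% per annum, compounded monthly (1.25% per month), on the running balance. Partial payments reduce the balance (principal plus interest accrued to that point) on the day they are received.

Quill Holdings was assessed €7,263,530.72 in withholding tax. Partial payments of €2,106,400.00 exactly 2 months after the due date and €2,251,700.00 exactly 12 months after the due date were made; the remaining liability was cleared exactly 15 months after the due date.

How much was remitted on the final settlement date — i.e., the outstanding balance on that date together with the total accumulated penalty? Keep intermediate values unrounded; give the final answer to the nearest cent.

€5,845,215.98

Balance at month 2: €7,263,530.7200 × (1 + 0.0125)^2 = €7,446,253.9147…
After €2,106,400.00 payment: €7,446,253.9147… − €2,106,400.00 = €5,339,853.9147…
Balance at month 12: €5,339,853.9147… × (1 + 0.0125)^10 = €6,046,160.8223…
After €2,251,700.00 payment: €6,046,160.8223… − €2,251,700.00 = €3,794,460.8223…
Balance at month 15: €3,794,460.8223… × (1 + 0.0125)^3 = €3,938,539.1677…
Penalty: 15 × 1.75% × €7,263,530.72 = €1,906,676.81…
Final settlement = outstanding balance + penalty = €3,938,539.1677… + €1,906,676.81… = €5,845,215.98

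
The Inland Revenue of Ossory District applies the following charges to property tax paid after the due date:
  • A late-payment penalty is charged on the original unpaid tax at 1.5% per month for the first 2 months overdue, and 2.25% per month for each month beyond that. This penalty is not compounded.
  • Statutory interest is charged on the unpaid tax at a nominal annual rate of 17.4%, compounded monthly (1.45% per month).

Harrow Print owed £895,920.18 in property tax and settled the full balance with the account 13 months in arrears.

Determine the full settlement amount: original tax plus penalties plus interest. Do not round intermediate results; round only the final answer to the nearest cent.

Penalty, months 1–2: 2 × 1.5% × £895,920.18 = £26,877.61…
Penalty, months 3–13: 11 × 2.25% × £895,920.18 = £221,740.24…
Interest: £895,920.18 × ((1 + 0.0145)^13 − 1) = £895,920.18 × 0.2058039… = £184,383.8264…
Total = £895,920.18 + £248,617.8500… + £184,383.8264… = £1,328,921.86

£1,328,921.86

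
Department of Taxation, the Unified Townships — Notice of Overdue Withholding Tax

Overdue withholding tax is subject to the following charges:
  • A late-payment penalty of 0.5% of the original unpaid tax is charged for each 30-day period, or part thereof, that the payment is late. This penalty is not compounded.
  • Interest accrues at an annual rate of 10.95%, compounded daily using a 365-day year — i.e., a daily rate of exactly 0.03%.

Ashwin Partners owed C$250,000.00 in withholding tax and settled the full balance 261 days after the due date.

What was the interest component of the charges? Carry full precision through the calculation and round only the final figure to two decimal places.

C$20,358.59

Interest: C$250,000.00 × ((1 + 0.0003)^261 − 1) = C$250,000.00 × 0.08143435… = C$20,358.5863…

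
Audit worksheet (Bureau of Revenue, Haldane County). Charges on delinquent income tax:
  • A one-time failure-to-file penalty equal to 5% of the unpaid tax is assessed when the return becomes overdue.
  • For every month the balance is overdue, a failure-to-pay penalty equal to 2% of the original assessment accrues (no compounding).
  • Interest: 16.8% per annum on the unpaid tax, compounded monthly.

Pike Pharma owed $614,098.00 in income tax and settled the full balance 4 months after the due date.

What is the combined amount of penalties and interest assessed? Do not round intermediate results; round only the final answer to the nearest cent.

Failure-to-file penalty: 5% × $614,098.00 = $30,704.90
Failure-to-pay penalty: 4 × 2% × $614,098.00 = $49,127.84
Interest (16.8%/yr ÷ 12 = 1.4%/month): $614,098.00 × ((1 + 0.014)^4 − 1) = $35,118.4312…
Penalties + interest = $79,832.7400 + $35,118.4312… = $114,951.17

$114,951.17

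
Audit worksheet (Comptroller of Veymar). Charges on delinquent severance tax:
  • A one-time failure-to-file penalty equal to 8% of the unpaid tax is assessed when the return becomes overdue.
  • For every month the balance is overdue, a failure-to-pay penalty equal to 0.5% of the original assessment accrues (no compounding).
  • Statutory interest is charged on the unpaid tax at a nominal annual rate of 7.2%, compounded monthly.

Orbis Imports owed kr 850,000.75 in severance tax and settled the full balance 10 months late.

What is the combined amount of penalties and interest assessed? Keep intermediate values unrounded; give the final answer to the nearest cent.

kr 162,899.41

Failure-to-file penalty: 8% × kr 850,000.75 = kr 68,000.06
Failure-to-pay penalty: 10 × 0.5% × kr 850,000.75 = kr 42,500.04…
Interest (7.2%/yr ÷ 12 = 0.6%/month): kr 850,000.75 × ((1 + 0.006)^10 − 1) = kr 52,399.3112…
Penalties + interest = kr 110,500.0975 + kr 52,399.3112… = kr 162,899.41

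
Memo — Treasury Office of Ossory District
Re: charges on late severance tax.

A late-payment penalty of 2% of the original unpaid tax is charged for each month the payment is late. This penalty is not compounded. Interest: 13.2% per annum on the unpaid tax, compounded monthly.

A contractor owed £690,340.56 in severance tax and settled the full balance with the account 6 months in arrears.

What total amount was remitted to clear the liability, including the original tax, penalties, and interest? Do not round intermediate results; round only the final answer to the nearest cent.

Late-payment penalty: 6 × 2% × £690,340.56 = £82,840.87…
Interest (13.2%/yr ÷ 12 = 1.1%/month): £690,340.56 × ((1 + 0.011)^6 − 1) = £46,833.9742…
Total = £690,340.56 + £82,840.8672 + £46,833.9742… = £820,015.40

£820,015.40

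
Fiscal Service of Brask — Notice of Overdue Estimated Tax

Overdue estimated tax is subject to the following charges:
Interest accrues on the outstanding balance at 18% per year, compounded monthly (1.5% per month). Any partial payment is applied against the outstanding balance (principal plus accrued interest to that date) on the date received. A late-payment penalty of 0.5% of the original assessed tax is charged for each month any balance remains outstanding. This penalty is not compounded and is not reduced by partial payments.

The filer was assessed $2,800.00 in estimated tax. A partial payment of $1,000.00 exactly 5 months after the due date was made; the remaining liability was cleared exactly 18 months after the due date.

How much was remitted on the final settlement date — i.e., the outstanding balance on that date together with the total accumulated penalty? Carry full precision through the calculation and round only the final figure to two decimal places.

Balance at month 5: $2,800.0000 × (1 + 0.015)^5 = $3,016.3952…
After $1,000.00 payment: $3,016.3952… − $1,000.00 = $2,016.3952…
Balance at month 18: $2,016.3952… × (1 + 0.015)^13 = $2,447.0013…
Penalty: 18 × 0.5% × $2,800.00 = $252.00
Final settlement = outstanding balance + penalty = $2,447.0013… + $252.00 = $2,699.00

$2,699.00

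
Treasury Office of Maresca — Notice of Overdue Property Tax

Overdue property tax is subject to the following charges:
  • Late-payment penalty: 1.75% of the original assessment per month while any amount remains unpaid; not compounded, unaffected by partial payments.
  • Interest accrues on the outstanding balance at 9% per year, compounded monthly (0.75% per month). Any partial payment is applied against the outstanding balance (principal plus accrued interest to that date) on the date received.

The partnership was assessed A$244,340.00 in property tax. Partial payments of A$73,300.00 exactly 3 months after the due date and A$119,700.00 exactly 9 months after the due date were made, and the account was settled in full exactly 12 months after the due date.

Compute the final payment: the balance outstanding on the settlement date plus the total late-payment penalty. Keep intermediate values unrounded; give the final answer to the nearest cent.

Balance at month 3: A$244,340.0000 × (1 + 0.0075)^3 = A$249,878.9855…
After A$73,300.00 payment: A$249,878.9855… − A$73,300.00 = A$176,578.9855…
Balance at month 9: A$176,578.9855… × (1 + 0.0075)^6 = A$184,675.5266…
After A$119,700.00 payment: A$184,675.5266… − A$119,700.00 = A$64,975.5266…
Balance at month 12: A$64,975.5266… × (1 + 0.0075)^3 = A$66,448.4680…
Penalty: 12 × 1.75% × A$244,340.00 = A$51,311.40
Final settlement = outstanding balance + penalty = A$66,448.4680… + A$51,311.40 = A$117,759.87

A$117,759.87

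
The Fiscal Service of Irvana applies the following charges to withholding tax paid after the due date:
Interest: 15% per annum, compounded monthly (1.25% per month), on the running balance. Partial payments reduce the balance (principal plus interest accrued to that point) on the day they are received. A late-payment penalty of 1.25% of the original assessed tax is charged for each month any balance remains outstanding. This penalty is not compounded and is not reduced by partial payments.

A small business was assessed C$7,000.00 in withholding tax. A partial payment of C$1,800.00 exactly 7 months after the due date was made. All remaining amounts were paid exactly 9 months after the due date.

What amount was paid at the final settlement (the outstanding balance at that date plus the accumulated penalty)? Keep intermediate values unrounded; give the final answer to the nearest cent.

Balance at month 7: C$7,000.0000 × (1 + 0.0125)^7 = C$7,635.9533…
After C$1,800.00 payment: C$7,635.9533… − C$1,800.00 = C$5,835.9533…
Balance at month 9: C$5,835.9533… × (1 + 0.0125)^2 = C$5,982.7640…
Penalty: 9 × 1.25% × C$7,000.00 = C$787.50
Final settlement = outstanding balance + penalty = C$5,982.7640… + C$787.50 = C$6,770.26

C$6,770.26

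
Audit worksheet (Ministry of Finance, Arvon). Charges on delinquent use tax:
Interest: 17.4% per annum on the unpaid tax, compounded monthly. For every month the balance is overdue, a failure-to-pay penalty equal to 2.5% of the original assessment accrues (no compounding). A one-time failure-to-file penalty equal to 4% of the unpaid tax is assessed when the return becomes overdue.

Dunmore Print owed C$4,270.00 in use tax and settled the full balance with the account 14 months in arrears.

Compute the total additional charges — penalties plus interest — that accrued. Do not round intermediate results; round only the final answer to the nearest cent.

Failure-to-file penalty: 4% × C$4,270.00 = C$170.80
Failure-to-pay penalty: 14 × 2.5% × C$4,270.00 = C$1,494.50
Interest (17.4%/yr ÷ 12 = 1.45%/month): C$4,270.00 × ((1 + 0.0145)^14 − 1) = C$953.4398…
Penalties + interest = C$1,665.3000 + C$953.4398… = C$2,618.74

C$2,618.74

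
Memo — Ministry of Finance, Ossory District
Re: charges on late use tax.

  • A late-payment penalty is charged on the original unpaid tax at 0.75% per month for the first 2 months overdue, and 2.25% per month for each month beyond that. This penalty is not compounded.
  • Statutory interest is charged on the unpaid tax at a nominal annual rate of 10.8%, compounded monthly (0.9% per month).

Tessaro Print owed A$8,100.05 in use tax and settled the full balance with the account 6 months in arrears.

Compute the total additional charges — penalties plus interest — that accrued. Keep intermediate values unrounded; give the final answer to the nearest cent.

A$1,297.87

Penalty, months 1–2: 2 × 0.75% × A$8,100.05 = A$121.50…
Penalty, months 3–6: 4 × 2.25% × A$8,100.05 = A$729.00…
Interest: A$8,100.05 × ((1 + 0.009)^6 − 1) = A$8,100.05 × 0.0552297… = A$447.3632…
Penalties + interest = A$850.5053… + A$447.3632… = A$1,297.87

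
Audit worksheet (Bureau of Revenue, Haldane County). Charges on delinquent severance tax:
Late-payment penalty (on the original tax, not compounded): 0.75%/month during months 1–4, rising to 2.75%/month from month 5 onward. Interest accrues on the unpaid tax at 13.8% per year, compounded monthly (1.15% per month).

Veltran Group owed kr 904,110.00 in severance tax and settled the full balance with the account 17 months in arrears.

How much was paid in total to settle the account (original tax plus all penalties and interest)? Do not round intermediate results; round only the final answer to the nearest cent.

Penalty, months 1–4: 4 × 0.75% × kr 904,110.00 = kr 27,123.30
Penalty, months 5–17: 13 × 2.75% × kr 904,110.00 = kr 323,219.33…
Interest: kr 904,110.00 × ((1 + 0.0115)^17 − 1) = kr 904,110.00 × 0.2145631… = kr 193,988.6399…
Total = kr 904,110.00 + kr 350,342.6250 + kr 193,988.6399… = kr 1,448,441.26

kr 1,448,441.26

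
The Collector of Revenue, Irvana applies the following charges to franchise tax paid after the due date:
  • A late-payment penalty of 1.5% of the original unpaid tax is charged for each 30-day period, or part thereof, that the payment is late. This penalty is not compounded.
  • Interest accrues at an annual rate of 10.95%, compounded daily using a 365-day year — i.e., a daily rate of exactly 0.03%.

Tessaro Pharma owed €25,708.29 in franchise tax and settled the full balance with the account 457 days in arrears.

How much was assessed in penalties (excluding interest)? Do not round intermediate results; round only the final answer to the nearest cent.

Penalty periods: ⌈457/30⌉ = 16; penalty = 16 × 1.5% × €25,708.29 = €6,169.99…

€6,169.99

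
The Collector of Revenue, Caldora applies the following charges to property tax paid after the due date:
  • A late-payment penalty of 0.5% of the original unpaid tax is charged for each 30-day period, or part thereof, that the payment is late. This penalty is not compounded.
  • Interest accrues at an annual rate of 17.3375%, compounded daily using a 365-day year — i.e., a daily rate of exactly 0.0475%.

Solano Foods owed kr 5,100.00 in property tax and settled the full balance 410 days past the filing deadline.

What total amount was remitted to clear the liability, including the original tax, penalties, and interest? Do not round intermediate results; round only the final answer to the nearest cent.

Penalty periods: ⌈410/30⌉ = 14; penalty = 14 × 0.5% × kr 5,100.00 = kr 357.00
Interest: kr 5,100.00 × ((1 + 0.000475)^410 − 1) = kr 5,100.00 × 0.21495102… = kr 1,096.2502…
Total = kr 5,100.00 + kr 357.0000 + kr 1,096.2502… = kr 6,553.25

kr 6,553.25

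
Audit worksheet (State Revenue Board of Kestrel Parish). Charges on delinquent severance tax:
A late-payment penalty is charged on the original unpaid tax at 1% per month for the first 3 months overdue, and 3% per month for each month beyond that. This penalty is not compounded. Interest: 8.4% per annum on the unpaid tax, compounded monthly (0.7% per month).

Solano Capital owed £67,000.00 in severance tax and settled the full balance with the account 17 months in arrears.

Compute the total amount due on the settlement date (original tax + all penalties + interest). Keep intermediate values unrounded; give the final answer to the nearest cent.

Penalty, months 1–3: 3 × 1% × £67,000.00 = £2,010.00
Penalty, months 4–17: 14 × 3% × £67,000.00 = £28,140.00
Interest: £67,000.00 × ((1 + 0.007)^17 − 1) = £67,000.00 × 0.1259031… = £8,435.5050…
Total = £67,000.00 + £30,150.0000 + £8,435.5050… = £105,585.51

£105,585.51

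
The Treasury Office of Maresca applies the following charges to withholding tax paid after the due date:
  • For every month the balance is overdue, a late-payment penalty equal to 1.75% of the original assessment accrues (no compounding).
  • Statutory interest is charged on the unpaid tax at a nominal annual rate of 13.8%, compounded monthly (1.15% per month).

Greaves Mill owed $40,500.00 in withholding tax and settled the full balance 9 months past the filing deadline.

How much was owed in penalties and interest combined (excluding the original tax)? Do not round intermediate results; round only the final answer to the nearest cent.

Late-payment penalty: 9 × 1.75% × $40,500.00 = $6,378.75
Interest: $40,500.00 × ((1 + 0.0115)^9 − 1) = $40,500.00 × 0.1083910… = $4,389.8348…
Penalties + interest = $6,378.7500 + $4,389.8348… = $10,768.58

$10,768.58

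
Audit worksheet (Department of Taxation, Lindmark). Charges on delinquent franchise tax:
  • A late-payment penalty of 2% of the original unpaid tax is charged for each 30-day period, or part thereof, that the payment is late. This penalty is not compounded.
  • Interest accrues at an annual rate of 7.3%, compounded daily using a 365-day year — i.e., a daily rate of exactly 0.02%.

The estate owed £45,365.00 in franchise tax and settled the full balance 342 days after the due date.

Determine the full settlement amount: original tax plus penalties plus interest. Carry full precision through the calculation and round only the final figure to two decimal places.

£59,463.82

Penalty periods: ⌈342/30⌉ = 12; penalty = 12 × 2% × £45,365.00 = £10,887.60
Interest: £45,365.00 × ((1 + 0.0002)^342 − 1) = £45,365.00 × 0.07078622… = £3,211.2167…
Total = £45,365.00 + £10,887.6000 + £3,211.2167… = £59,463.82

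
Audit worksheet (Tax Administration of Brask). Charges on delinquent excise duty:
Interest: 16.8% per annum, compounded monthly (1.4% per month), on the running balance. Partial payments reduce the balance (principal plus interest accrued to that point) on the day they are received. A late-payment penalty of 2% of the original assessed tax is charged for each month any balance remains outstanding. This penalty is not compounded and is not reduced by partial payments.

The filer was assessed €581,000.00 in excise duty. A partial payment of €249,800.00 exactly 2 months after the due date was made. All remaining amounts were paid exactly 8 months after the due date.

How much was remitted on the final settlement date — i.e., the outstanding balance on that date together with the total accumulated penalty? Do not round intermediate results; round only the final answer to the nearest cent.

Balance at month 2: €581,000.0000 × (1 + 0.014)^2 = €597,381.8760
After €249,800.00 payment: €597,381.8760 − €249,800.00 = €347,581.8760
Balance at month 8: €347,581.8760 × (1 + 0.014)^6 = €377,819.9210…
Penalty: 8 × 2% × €581,000.00 = €92,960.00
Final settlement = outstanding balance + penalty = €377,819.9210… + €92,960.00 = €470,779.92

€470,779.92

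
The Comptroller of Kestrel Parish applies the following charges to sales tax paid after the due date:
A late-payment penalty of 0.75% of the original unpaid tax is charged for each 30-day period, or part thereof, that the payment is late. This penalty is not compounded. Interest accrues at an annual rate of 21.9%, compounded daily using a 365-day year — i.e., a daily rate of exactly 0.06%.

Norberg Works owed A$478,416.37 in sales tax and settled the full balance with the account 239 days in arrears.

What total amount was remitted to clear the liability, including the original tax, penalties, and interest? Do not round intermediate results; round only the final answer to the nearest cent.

A$580,865.29

Penalty periods: ⌈239/30⌉ = 8; penalty = 8 × 0.75% × A$478,416.37 = A$28,704.98…
Interest: A$478,416.37 × ((1 + 0.0006)^239 − 1) = A$478,416.37 × 0.15414175… = A$73,743.9382…
Total = A$478,416.37 + A$28,704.9822 + A$73,743.9382… = A$580,865.29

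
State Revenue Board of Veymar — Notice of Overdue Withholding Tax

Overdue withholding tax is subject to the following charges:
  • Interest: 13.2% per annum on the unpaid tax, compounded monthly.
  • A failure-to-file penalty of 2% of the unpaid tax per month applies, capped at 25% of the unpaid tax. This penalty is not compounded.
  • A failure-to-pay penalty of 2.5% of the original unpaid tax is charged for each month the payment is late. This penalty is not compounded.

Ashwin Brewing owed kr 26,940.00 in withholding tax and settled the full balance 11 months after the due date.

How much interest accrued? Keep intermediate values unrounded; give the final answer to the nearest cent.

kr 3,445.07

Interest (13.2%/yr ÷ 12 = 1.1%/month): kr 26,940.00 × ((1 + 0.011)^11 − 1) = kr 3,445.0743…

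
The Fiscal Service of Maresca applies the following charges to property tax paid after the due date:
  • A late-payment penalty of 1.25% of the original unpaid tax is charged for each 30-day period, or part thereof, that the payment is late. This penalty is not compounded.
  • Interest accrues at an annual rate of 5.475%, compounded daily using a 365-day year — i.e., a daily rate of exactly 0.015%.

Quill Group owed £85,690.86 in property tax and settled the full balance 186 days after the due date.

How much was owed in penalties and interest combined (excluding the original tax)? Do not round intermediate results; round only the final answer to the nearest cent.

£9,922.20

Penalty periods: ⌈186/30⌉ = 7; penalty = 7 × 1.25% × £85,690.86 = £7,497.95…
Interest: £85,690.86 × ((1 + 0.00015)^186 − 1) = £85,690.86 × 0.02829070… = £2,424.2543…
Penalties + interest = £7,497.9503… + £2,424.2543… = £9,922.20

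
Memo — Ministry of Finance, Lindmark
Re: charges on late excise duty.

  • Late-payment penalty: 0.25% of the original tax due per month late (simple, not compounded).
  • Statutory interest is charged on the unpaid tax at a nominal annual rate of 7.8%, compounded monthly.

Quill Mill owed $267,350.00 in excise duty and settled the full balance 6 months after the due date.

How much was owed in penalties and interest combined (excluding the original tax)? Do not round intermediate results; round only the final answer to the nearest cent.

$14,607.81

Late-payment penalty: 6 × 0.25% × $267,350.00 = $4,010.25
Interest (7.8%/yr ÷ 12 = 0.65%/month): $267,350.00 × ((1 + 0.0065)^6 − 1) = $10,597.5587…
Penalties + interest = $4,010.2500 + $10,597.5587… = $14,607.81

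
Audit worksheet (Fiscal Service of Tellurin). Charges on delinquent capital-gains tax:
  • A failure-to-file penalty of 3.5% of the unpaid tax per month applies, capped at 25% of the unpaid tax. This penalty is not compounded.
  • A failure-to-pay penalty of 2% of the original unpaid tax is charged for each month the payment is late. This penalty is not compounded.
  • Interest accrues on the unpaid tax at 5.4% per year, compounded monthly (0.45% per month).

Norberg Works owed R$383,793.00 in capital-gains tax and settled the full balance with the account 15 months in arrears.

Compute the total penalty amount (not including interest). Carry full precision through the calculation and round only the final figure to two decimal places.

R$211,086.15

Failure-to-file: 15 × 3.5% × R$383,793.00 = R$201,491.33…, capped at 25% × R$383,793.00 = R$95,948.25
Failure-to-pay penalty = 2% × R$383,793.00 × 15 mo = R$115,137.90
Total penalty = R$95,948.25 + R$115,137.90 = R$211,086.15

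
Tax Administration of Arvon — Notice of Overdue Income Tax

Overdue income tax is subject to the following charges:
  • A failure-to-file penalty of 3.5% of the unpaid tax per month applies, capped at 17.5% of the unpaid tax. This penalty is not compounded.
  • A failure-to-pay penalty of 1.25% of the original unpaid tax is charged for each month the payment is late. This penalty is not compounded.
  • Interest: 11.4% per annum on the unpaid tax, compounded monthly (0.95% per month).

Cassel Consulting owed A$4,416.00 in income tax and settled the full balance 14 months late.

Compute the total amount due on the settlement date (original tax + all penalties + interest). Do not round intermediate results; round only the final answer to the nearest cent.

A$6,586.61

Failure-to-file: 14 × 3.5% × A$4,416.00 = A$2,163.84, capped at 17.5% × A$4,416.00 = A$772.80
Failure-to-pay penalty = 1.25% × A$4,416.00 × 14 mo = A$772.80
Interest: A$4,416.00 × ((1 + 0.0095)^14 − 1) = A$4,416.00 × 0.1415331… = A$625.0104…
Total = A$4,416.00 + A$1,545.6000 + A$625.0104… = A$6,586.61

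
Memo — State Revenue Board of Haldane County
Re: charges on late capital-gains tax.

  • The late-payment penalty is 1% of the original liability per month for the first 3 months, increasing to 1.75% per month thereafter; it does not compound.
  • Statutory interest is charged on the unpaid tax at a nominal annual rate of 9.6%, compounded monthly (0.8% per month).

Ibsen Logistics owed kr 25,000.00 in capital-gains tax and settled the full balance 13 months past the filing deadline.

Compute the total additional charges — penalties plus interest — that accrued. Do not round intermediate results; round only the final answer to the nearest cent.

kr 7,853.54

Penalty, months 1–3: 3 × 1% × kr 25,000.00 = kr 750.00
Penalty, months 4–13: 10 × 1.75% × kr 25,000.00 = kr 4,375.00
Interest: kr 25,000.00 × ((1 + 0.008)^13 − 1) = kr 25,000.00 × 0.1091414… = kr 2,728.5351…
Penalties + interest = kr 5,125.0000 + kr 2,728.5351… = kr 7,853.54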